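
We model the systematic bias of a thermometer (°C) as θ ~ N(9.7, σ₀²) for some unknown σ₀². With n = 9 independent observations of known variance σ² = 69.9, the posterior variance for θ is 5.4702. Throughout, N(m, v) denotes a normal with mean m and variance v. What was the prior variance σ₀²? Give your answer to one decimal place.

Posterior precision equals prior precision plus data precision: 1/σ_n² = 1/σ₀² + n/σ².
So 1/σ₀² = 1/5.4702 − 9/69.9 = 0.182809 − 0.128755 = 0.054054.
Hence σ₀² = 1/0.054054 ≈ 18.5.

σ₀² = 18.5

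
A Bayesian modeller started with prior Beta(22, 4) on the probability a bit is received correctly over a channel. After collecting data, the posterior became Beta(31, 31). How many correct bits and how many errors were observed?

9 correct bits and 27 errors

Beta is conjugate to the binomial likelihood: posterior = Beta(a+s, b+f).
Match parameters: s=31−22=9, f=31−4=27.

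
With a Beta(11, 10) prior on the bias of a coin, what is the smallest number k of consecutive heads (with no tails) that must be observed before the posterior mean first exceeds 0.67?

k = 10

After k heads and 0 tails the posterior is Beta(11+k, 10), with mean (11+k)/(11+10+k).
Set (11+k)/(21+k) > 0.67 and solve: k > (0.67·21 − 11)/(1 − 0.67) = 9.303.
The smallest integer exceeding 9.303 is 10.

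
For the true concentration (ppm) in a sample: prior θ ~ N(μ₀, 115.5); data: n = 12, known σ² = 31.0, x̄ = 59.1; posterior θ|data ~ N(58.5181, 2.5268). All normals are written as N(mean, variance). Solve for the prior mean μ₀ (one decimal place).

μ₀ = 32.5

With known observation variance, the Normal–Normal posterior has precision τ_n = τ₀ + n/σ² and mean μ_n = (τ₀μ₀ + (n/σ²)x̄)/τ_n.
Here τ₀ = 1/115.5 = 0.008658 and τ_data = 12/31.0 = 0.387097, so τ_n = 0.395755.
Rearranging for μ₀: μ₀ = (μ_n·τ_n − τ_data·x̄)/τ₀ = (58.5181·0.395755 − 0.387097·59.1) / 0.008658 = 0.281398/0.008658 ≈ 32.5.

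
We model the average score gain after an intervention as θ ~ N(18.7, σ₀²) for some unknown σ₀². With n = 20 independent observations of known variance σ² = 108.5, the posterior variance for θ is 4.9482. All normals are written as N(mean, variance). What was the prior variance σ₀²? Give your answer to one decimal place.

σ₀² = 56.3

Posterior precision equals prior precision plus data precision: 1/σ_n² = 1/σ₀² + n/σ².
So 1/σ₀² = 1/4.9482 − 20/108.5 = 0.202094 − 0.184332 = 0.017762.
Hence σ₀² = 1/0.017762 ≈ 56.3.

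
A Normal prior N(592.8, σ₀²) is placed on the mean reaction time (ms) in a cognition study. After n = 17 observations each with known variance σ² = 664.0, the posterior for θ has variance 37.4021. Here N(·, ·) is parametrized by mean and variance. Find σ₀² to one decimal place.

Posterior precision equals prior precision plus data precision: 1/σ_n² = 1/σ₀² + n/σ².
So 1/σ₀² = 1/37.4021 − 17/664.0 = 0.026736 − 0.025602 = 0.001134.
Hence σ₀² = 1/0.001134 ≈ 881.8.

σ₀² = 881.8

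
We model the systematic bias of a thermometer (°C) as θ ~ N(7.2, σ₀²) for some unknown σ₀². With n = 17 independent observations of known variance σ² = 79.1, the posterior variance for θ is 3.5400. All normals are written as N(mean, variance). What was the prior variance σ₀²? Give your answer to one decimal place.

Posterior precision equals prior precision plus data precision: 1/σ_n² = 1/σ₀² + n/σ².
So 1/σ₀² = 1/3.5400 − 17/79.1 = 0.282486 − 0.214918 = 0.067568.
Hence σ₀² = 1/0.067568 ≈ 14.8.

σ₀² = 14.8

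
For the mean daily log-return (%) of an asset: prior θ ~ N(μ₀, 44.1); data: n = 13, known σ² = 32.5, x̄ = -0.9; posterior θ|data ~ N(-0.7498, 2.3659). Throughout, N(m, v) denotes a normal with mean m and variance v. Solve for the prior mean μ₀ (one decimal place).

μ₀ = 1.9

The posterior mean is a precision-weighted average: μ_n = (τ₀μ₀ + τ_data·x̄)/(τ₀+τ_data), with τ₀=1/σ₀² and τ_data=n/σ².
Here τ₀ = 1/44.1 = 0.022676 and τ_data = 13/32.5 = 0.400000, so τ_n = 0.422676.
Rearranging for μ₀: μ₀ = (μ_n·τ_n − τ_data·x̄)/τ₀ = (-0.7498·0.422676 − 0.400000·-0.9) / 0.022676 = 0.043078/0.022676 ≈ 1.9.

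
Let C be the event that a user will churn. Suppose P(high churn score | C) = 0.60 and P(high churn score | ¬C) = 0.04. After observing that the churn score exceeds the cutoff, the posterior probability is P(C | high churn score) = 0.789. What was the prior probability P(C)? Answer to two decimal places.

P(C) = 0.20

In odds form, posterior odds = prior odds × likelihood ratio, so prior odds = posterior odds ÷ LR.
Posterior odds = 0.789/(1−0.789) = 3.7393. LR = 0.60/0.04 = 15.0000.
Prior odds = 3.7393/15.0000 = 0.2493, so P(C) = 0.2493/(1+0.2493) ≈ 0.20.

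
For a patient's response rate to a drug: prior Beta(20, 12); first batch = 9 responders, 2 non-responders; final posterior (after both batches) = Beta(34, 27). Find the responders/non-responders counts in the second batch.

5 responders and 13 non-responders

Sequential conjugate updates are equivalent to a single update on the pooled data, so total successes = posterior α − prior α and total failures = posterior β − prior β.
Total across both batches: 34−20=14 responders, 27−12=15 non-responders.
Subtract the first batch: 14−9=5 responders and 15−2=13 non-responders.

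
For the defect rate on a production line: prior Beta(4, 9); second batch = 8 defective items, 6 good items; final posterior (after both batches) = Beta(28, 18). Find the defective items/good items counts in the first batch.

Because Beta–binomial updating is additive in the counts, the combined data contributed (α_post−α_prior, β_post−β_prior) successes and failures.
Total across both batches: 28−4=24 defective items, 18−9=9 good items.
Subtract the second batch: 24−8=16 defective items and 9−6=3 good items.

16 defective items and 3 good items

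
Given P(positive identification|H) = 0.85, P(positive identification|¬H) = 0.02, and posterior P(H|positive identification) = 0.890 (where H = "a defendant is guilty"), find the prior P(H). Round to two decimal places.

P(H) = 0.16

In odds form, posterior odds = prior odds × likelihood ratio, so prior odds = posterior odds ÷ LR.
Posterior odds = 0.890/(1−0.890) = 8.0909. LR = 0.85/0.02 = 42.5000.
Prior odds = 8.0909/42.5000 = 0.1904, so P(H) = 0.1904/(1+0.1904) ≈ 0.16.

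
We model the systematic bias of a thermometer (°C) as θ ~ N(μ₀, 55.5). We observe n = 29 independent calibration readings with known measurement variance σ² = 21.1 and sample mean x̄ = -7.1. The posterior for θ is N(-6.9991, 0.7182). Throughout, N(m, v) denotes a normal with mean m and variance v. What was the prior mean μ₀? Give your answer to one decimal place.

μ₀ = 0.7

With known observation variance, the Normal–Normal posterior has precision τ_n = τ₀ + n/σ² and mean μ_n = (τ₀μ₀ + (n/σ²)x̄)/τ_n.
Here τ₀ = 1/55.5 = 0.018018 and τ_data = 29/21.1 = 1.374408, so τ_n = 1.392426.
Rearranging for μ₀: μ₀ = (μ_n·τ_n − τ_data·x̄)/τ₀ = (-6.9991·1.392426 − 1.374408·-7.1) / 0.018018 = 0.012568/0.018018 ≈ 0.7.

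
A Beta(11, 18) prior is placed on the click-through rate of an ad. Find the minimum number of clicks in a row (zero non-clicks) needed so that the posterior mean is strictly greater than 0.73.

After k clicks and 0 non-clicks the posterior is Beta(11+k, 18), with mean (11+k)/(11+18+k).
Set (11+k)/(29+k) > 0.73 and solve: k > (0.73·29 − 11)/(1 − 0.73) = 37.667.
The smallest integer exceeding 37.667 is 38, and checking k=38: (49)/(67) = 0.7313 > 0.73.

k = 38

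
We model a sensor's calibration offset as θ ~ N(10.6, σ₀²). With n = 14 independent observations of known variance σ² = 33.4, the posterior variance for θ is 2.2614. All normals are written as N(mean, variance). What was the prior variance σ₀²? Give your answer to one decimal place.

Posterior precision equals prior precision plus data precision: 1/σ_n² = 1/σ₀² + n/σ².
So 1/σ₀² = 1/2.2614 − 14/33.4 = 0.442204 − 0.419162 = 0.023042.
Hence σ₀² = 1/0.023042 ≈ 43.4.

σ₀² = 43.4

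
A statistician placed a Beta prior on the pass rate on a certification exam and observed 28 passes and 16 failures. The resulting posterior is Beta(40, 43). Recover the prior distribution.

A Beta(α, β) prior with s successes and f failures in binomial data gives a Beta(α+s, β+f) posterior.
Subtract the data counts: 40−28=12, 43−16=27.

Beta(12, 27)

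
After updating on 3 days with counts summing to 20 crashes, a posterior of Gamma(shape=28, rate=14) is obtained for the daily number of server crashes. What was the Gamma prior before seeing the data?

Gamma(shape=8, rate=11)

A Gamma(α, β) prior (rate parametrization) on a Poisson rate with n observations summing to S gives posterior Gamma(α+S, β+n).
So α = 28 − 20 = 8 and β = 14 − 3 = 11.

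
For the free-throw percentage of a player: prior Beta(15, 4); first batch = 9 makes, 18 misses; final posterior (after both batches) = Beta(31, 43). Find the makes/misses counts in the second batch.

Sequential conjugate updates are equivalent to a single update on the pooled data, so total successes = posterior α − prior α and total failures = posterior β − prior β.
Total across both batches: 31−15=16 makes, 43−4=39 misses.
Subtract the first batch: 16−9=7 makes and 39−18=21 misses.

7 makes and 21 misses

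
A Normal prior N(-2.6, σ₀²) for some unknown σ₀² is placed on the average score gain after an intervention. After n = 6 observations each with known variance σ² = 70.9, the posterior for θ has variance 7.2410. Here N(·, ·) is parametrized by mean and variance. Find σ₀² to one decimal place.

For the Normal–Normal model with known σ², precisions add: τ_n = τ₀ + n/σ².
So 1/σ₀² = 1/7.2410 − 6/70.9 = 0.138102 − 0.084626 = 0.053476.
Hence σ₀² = 1/0.053476 ≈ 18.7.

σ₀² = 18.7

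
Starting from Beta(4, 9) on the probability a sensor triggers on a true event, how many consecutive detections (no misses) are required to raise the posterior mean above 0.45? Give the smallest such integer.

After k detections and 0 misses the posterior is Beta(4+k, 9), with mean (4+k)/(4+9+k).
Set (4+k)/(13+k) > 0.45 and solve: k > (0.45·13 − 4)/(1 − 0.45) = 3.364.
The smallest integer exceeding 3.364 is 4.

k = 4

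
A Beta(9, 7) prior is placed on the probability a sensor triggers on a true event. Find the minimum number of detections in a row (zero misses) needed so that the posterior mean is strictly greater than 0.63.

After k detections and 0 misses the posterior is Beta(9+k, 7), with mean (9+k)/(9+7+k).
Set (9+k)/(16+k) > 0.63 and solve: k > (0.63·16 − 9)/(1 − 0.63) = 2.919.
The smallest integer exceeding 2.919 is 3, and checking k=3: (12)/(19) = 0.6316 > 0.63.

k = 3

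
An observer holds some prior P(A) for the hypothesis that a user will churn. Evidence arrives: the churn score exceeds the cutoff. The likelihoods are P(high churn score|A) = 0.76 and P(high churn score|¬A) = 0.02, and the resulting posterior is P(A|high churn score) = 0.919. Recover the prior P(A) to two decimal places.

P(A) = 0.23

Bayes' rule in odds form gives O(A|E) = O(A)·[P(E|A)/P(E|¬A)], hence O(A) = O(A|E)/LR.
Posterior odds = 0.919/(1−0.919) = 11.3457. LR = 0.76/0.02 = 38.0000.
Prior odds = 11.3457/38.0000 = 0.2986, so P(A) = 0.2986/(1+0.2986) ≈ 0.23.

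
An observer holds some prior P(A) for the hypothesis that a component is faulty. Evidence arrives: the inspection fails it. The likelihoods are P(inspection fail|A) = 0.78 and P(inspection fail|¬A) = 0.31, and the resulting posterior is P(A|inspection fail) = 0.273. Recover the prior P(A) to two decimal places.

Bayes' rule in odds form gives O(A|E) = O(A)·[P(E|A)/P(E|¬A)], hence O(A) = O(A|E)/LR.
Posterior odds = 0.273/(1−0.273) = 0.3755. LR = 0.78/0.31 = 2.5161.
Prior odds = 0.3755/2.5161 = 0.1492, so P(A) = 0.1492/(1+0.1492) ≈ 0.13.

P(A) = 0.13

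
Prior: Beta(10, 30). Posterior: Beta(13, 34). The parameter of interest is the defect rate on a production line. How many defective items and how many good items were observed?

Beta is conjugate to the binomial likelihood: posterior = Beta(a+s, b+f).
Match parameters: s=13−10=3, f=34−30=4.

3 defective items and 4 good items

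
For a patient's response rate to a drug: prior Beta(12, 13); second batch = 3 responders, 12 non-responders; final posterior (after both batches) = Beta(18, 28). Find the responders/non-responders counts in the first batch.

3 responders and 3 non-responders

Sequential conjugate updates are equivalent to a single update on the pooled data, so total successes = posterior α − prior α and total failures = posterior β − prior β.
Total across both batches: 18−12=6 responders, 28−13=15 non-responders.
Subtract the second batch: 6−3=3 responders and 15−12=3 non-responders.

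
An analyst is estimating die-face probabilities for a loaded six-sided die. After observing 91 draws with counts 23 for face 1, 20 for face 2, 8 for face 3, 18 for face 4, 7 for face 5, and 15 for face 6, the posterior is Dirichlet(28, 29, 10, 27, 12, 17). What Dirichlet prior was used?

Dirichlet(5, 9, 2, 9, 5, 2)

For a Dirichlet(α) prior with multinomial counts c, the posterior is Dirichlet(α + c) componentwise.
Subtract each count from the matching posterior parameter: 28−23=5, 29−20=9, 10−8=2, 27−18=9, 12−7=5, 17−15=2.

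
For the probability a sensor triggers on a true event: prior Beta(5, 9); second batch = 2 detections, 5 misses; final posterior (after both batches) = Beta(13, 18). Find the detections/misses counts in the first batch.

6 detections and 4 misses

Because Beta–binomial updating is additive in the counts, the combined data contributed (α_post−α_prior, β_post−β_prior) successes and failures.
Total across both batches: 13−5=8 detections, 18−9=9 misses.
Subtract the second batch: 8−2=6 detections and 9−5=4 misses.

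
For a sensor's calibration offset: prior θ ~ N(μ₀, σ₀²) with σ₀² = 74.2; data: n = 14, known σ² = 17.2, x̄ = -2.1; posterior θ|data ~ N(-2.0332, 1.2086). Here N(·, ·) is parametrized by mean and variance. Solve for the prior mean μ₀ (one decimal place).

μ₀ = 2.0

With known observation variance, the Normal–Normal posterior has precision τ_n = τ₀ + n/σ² and mean μ_n = (τ₀μ₀ + (n/σ²)x̄)/τ_n.
Here τ₀ = 1/74.2 = 0.013477 and τ_data = 14/17.2 = 0.813953, so τ_n = 0.827430.
Rearranging for μ₀: μ₀ = (μ_n·τ_n − τ_data·x̄)/τ₀ = (-2.0332·0.827430 − 0.813953·-2.1) / 0.013477 = 0.026971/0.013477 ≈ 2.0.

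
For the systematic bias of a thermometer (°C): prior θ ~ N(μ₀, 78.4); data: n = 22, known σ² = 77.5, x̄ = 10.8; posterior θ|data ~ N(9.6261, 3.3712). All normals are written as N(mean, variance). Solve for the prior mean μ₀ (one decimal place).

The posterior mean is a precision-weighted average: μ_n = (τ₀μ₀ + τ_data·x̄)/(τ₀+τ_data), with τ₀=1/σ₀² and τ_data=n/σ².
Here τ₀ = 1/78.4 = 0.012755 and τ_data = 22/77.5 = 0.283871, so τ_n = 0.296626.
Rearranging for μ₀: μ₀ = (μ_n·τ_n − τ_data·x̄)/τ₀ = (9.6261·0.296626 − 0.283871·10.8) / 0.012755 = -0.210455/0.012755 ≈ -16.5.

μ₀ = -16.5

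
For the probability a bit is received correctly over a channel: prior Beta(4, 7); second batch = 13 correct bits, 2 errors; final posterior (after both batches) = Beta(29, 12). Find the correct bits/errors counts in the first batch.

12 correct bits and 3 errors

Because Beta–binomial updating is additive in the counts, the combined data contributed (α_post−α_prior, β_post−β_prior) successes and failures.
Total across both batches: 29−4=25 correct bits, 12−7=5 errors.
Subtract the second batch: 25−13=12 correct bits and 5−2=3 errors.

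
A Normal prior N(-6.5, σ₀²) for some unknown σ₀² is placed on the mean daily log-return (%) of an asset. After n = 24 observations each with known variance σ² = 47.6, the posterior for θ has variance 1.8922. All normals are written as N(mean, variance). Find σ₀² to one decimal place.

σ₀² = 41.2

Posterior precision equals prior precision plus data precision: 1/σ_n² = 1/σ₀² + n/σ².
So 1/σ₀² = 1/1.8922 − 24/47.6 = 0.528485 − 0.504202 = 0.024283.
Hence σ₀² = 1/0.024283 ≈ 41.2.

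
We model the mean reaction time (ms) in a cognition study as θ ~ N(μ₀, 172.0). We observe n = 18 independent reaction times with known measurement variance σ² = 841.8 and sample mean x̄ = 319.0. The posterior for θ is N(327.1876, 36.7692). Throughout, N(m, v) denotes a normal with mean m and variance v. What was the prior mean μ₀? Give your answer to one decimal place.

μ₀ = 357.3

The posterior mean is a precision-weighted average: μ_n = (τ₀μ₀ + τ_data·x̄)/(τ₀+τ_data), with τ₀=1/σ₀² and τ_data=n/σ².
Here τ₀ = 1/172.0 = 0.005814 and τ_data = 18/841.8 = 0.021383, so τ_n = 0.027197.
Rearranging for μ₀: μ₀ = (μ_n·τ_n − τ_data·x̄)/τ₀ = (327.1876·0.027197 − 0.021383·319.0) / 0.005814 = 2.077344/0.005814 ≈ 357.3.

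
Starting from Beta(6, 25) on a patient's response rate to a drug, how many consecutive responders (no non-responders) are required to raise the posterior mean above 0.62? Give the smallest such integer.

After k responders and 0 non-responders the posterior is Beta(6+k, 25), with mean (6+k)/(6+25+k).
Set (6+k)/(31+k) > 0.62 and solve: k > (0.62·31 − 6)/(1 − 0.62) = 34.789.
The smallest integer exceeding 34.789 is 35, and checking k=35: (41)/(66) = 0.6212 > 0.62.

k = 35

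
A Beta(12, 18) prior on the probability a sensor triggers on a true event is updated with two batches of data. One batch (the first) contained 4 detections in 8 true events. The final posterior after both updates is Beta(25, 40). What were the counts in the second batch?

Because Beta–binomial updating is additive in the counts, the combined data contributed (α_post−α_prior, β_post−β_prior) successes and failures.
Total across both batches: 25−12=13 detections, 40−18=22 misses.
Subtract the first batch: 13−4=9 detections and 22−4=18 misses.

9 detections and 18 misses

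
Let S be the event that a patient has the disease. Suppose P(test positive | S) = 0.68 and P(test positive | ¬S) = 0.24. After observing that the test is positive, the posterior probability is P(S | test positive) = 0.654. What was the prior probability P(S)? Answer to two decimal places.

P(S) = 0.40

Bayes' rule in odds form gives O(S|E) = O(S)·[P(E|S)/P(E|¬S)], hence O(S) = O(S|E)/LR.
Posterior odds = 0.654/(1−0.654) = 1.8902. LR = 0.68/0.24 = 2.8333.
Prior odds = 1.8902/2.8333 = 0.6671, so P(S) = 0.6671/(1+0.6671) ≈ 0.40.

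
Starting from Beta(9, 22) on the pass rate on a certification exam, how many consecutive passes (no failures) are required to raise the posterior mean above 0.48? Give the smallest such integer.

k = 12

After k passes and 0 failures the posterior is Beta(9+k, 22), with mean (9+k)/(9+22+k).
Set (9+k)/(31+k) > 0.48 and solve: k > (0.48·31 − 9)/(1 − 0.48) = 11.308.
The smallest integer exceeding 11.308 is 12, and checking k=12: (21)/(43) = 0.4884 > 0.48.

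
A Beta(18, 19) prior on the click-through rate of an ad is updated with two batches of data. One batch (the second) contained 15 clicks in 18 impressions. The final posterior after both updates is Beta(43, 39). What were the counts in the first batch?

10 clicks and 17 non-clicks

Because Beta–binomial updating is additive in the counts, the combined data contributed (α_post−α_prior, β_post−β_prior) successes and failures.
Total across both batches: 43−18=25 clicks, 39−19=20 non-clicks.
Subtract the second batch: 25−15=10 clicks and 20−3=17 non-clicks.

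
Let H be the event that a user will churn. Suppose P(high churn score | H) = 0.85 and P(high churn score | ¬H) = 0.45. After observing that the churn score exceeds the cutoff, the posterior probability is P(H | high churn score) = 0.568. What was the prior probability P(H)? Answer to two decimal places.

P(H) = 0.41

In odds form, posterior odds = prior odds × likelihood ratio, so prior odds = posterior odds ÷ LR.
Posterior odds = 0.568/(1−0.568) = 1.3148. LR = 0.85/0.45 = 1.8889.
Prior odds = 1.3148/1.8889 = 0.6961, so P(H) = 0.6961/(1+0.6961) ≈ 0.41.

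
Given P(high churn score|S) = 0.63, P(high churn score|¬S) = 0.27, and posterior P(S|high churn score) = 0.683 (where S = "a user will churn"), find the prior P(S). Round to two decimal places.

In odds form, posterior odds = prior odds × likelihood ratio, so prior odds = posterior odds ÷ LR.
Posterior odds = 0.683/(1−0.683) = 2.1546. LR = 0.63/0.27 = 2.3333.
Prior odds = 2.1546/2.3333 = 0.9234, so P(S) = 0.9234/(1+0.9234) ≈ 0.48.

P(S) = 0.48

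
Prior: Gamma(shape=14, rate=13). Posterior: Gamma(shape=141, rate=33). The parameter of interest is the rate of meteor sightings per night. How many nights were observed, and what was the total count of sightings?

n = 20 nights with total 127 sightings

Gamma–Poisson conjugacy: posterior shape = α + Σxᵢ, posterior rate = β + n.
Matching: Σxᵢ = 141 − 14 = 127 and n = 33 − 13 = 20.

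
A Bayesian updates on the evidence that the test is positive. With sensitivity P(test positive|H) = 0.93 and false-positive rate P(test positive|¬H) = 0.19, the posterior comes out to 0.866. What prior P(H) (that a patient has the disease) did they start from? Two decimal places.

In odds form, posterior odds = prior odds × likelihood ratio, so prior odds = posterior odds ÷ LR.
Posterior odds = 0.866/(1−0.866) = 6.4627. LR = 0.93/0.19 = 4.8947.
Prior odds = 6.4627/4.8947 = 1.3203, so P(H) = 1.3203/(1+1.3203) ≈ 0.57.

P(H) = 0.57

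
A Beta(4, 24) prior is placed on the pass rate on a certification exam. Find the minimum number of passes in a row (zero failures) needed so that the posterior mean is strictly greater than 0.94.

After k passes and 0 failures the posterior is Beta(4+k, 24), with mean (4+k)/(4+24+k).
Set (4+k)/(28+k) > 0.94 and solve: k > (0.94·28 − 4)/(1 − 0.94) = 372.000.
The smallest integer exceeding 372.000 is 373.

k = 373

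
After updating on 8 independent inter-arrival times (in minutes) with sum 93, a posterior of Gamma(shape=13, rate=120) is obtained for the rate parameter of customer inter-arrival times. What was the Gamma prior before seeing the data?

Gamma(shape=5, rate=27)

Gamma–exponential conjugacy: posterior shape = α + n, posterior rate = β + Σtᵢ.
So α = 13 − 8 = 5 and β = 120 − 93 = 27.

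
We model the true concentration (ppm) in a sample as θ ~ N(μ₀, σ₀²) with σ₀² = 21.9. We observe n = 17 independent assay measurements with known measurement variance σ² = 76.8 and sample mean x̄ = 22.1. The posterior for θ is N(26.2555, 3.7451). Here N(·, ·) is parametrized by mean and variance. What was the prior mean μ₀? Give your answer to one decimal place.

μ₀ = 46.4

With known observation variance, the Normal–Normal posterior has precision τ_n = τ₀ + n/σ² and mean μ_n = (τ₀μ₀ + (n/σ²)x̄)/τ_n.
Here τ₀ = 1/21.9 = 0.045662 and τ_data = 17/76.8 = 0.221354, so τ_n = 0.267016.
Rearranging for μ₀: μ₀ = (μ_n·τ_n − τ_data·x̄)/τ₀ = (26.2555·0.267016 − 0.221354·22.1) / 0.045662 = 2.118715/0.045662 ≈ 46.4.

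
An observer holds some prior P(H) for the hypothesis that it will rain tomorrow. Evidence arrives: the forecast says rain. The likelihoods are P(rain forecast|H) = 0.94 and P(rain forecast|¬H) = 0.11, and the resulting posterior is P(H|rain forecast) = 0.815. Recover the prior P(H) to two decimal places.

P(H) = 0.34

Bayes' rule in odds form gives O(H|E) = O(H)·[P(E|H)/P(E|¬H)], hence O(H) = O(H|E)/LR.
Posterior odds = 0.815/(1−0.815) = 4.4054. LR = 0.94/0.11 = 8.5455.
Prior odds = 4.4054/8.5455 = 0.5155, so P(H) = 0.5155/(1+0.5155) ≈ 0.34.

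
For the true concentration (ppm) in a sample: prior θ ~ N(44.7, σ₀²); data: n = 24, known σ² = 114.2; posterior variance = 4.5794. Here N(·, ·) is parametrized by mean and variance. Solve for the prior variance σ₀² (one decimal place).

σ₀² = 121.8

For the Normal–Normal model with known σ², precisions add: τ_n = τ₀ + n/σ².
So 1/σ₀² = 1/4.5794 − 24/114.2 = 0.218369 − 0.210158 = 0.008211.
Hence σ₀² = 1/0.008211 ≈ 121.8.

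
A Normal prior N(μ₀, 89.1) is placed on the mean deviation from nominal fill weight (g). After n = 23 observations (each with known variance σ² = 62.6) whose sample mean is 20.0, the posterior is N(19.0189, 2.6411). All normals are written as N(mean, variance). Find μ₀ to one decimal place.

μ₀ = -13.1

With known observation variance, the Normal–Normal posterior has precision τ_n = τ₀ + n/σ² and mean μ_n = (τ₀μ₀ + (n/σ²)x̄)/τ_n.
Here τ₀ = 1/89.1 = 0.011223 and τ_data = 23/62.6 = 0.367412, so τ_n = 0.378635.
Rearranging for μ₀: μ₀ = (μ_n·τ_n − τ_data·x̄)/τ₀ = (19.0189·0.378635 − 0.367412·20.0) / 0.011223 = -0.147019/0.011223 ≈ -13.1.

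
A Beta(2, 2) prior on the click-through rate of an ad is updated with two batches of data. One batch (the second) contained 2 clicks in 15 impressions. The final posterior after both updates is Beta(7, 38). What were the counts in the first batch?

Sequential conjugate updates are equivalent to a single update on the pooled data, so total successes = posterior α − prior α and total failures = posterior β − prior β.
Total across both batches: 7−2=5 clicks, 38−2=36 non-clicks.
Subtract the second batch: 5−2=3 clicks and 36−13=23 non-clicks.

3 clicks and 23 non-clicks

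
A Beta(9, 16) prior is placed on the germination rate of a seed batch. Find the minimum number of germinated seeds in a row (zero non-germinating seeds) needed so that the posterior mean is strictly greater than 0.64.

After k germinated seeds and 0 non-germinating seeds the posterior is Beta(9+k, 16), with mean (9+k)/(9+16+k).
Set (9+k)/(25+k) > 0.64 and solve: k > (0.64·25 − 9)/(1 − 0.64) = 19.444.
The smallest integer exceeding 19.444 is 20.

k = 20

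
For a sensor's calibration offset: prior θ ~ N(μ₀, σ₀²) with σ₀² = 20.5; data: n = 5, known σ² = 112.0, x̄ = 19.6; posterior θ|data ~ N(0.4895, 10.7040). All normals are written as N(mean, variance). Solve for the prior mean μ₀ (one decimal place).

The posterior mean is a precision-weighted average: μ_n = (τ₀μ₀ + τ_data·x̄)/(τ₀+τ_data), with τ₀=1/σ₀² and τ_data=n/σ².
Here τ₀ = 1/20.5 = 0.048780 and τ_data = 5/112.0 = 0.044643, so τ_n = 0.093423.
Rearranging for μ₀: μ₀ = (μ_n·τ_n − τ_data·x̄)/τ₀ = (0.4895·0.093423 − 0.044643·19.6) / 0.048780 = -0.829272/0.048780 ≈ -17.0.

μ₀ = -17.0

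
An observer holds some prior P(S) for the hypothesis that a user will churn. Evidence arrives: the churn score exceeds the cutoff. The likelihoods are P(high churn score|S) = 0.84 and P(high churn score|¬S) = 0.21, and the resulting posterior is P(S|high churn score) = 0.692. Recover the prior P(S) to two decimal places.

In odds form, posterior odds = prior odds × likelihood ratio, so prior odds = posterior odds ÷ LR.
Posterior odds = 0.692/(1−0.692) = 2.2468. LR = 0.84/0.21 = 4.0000.
Prior odds = 2.2468/4.0000 = 0.5617, so P(S) = 0.5617/(1+0.5617) ≈ 0.36.

P(S) = 0.36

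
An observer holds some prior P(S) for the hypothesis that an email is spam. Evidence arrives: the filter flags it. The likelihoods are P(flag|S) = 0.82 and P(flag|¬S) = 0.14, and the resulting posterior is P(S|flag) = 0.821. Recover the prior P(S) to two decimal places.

Bayes' rule in odds form gives O(S|E) = O(S)·[P(E|S)/P(E|¬S)], hence O(S) = O(S|E)/LR.
Posterior odds = 0.821/(1−0.821) = 4.5866. LR = 0.82/0.14 = 5.8571.
Prior odds = 4.5866/5.8571 = 0.7831, so P(S) = 0.7831/(1+0.7831) ≈ 0.44.

P(S) = 0.44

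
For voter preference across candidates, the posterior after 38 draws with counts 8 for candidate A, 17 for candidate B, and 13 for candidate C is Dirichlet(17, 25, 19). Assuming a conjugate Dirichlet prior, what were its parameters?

Dirichlet(9, 8, 6)

For a Dirichlet(α) prior with multinomial counts c, the posterior is Dirichlet(α + c) componentwise.
Subtract each count from the matching posterior parameter: 17−8=9, 25−17=8, 19−13=6.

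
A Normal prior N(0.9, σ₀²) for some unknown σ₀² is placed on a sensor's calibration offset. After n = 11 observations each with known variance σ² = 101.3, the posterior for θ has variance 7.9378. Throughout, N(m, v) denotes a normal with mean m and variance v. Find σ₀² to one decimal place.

σ₀² = 57.5

Posterior precision equals prior precision plus data precision: 1/σ_n² = 1/σ₀² + n/σ².
So 1/σ₀² = 1/7.9378 − 11/101.3 = 0.125979 − 0.108588 = 0.017391.
Hence σ₀² = 1/0.017391 ≈ 57.5.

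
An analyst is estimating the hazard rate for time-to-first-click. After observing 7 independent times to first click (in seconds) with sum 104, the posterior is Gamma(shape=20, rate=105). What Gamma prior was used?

For an exponential likelihood with a Gamma(α, β) prior on the rate, n observations with total T give posterior Gamma(α+n, β+T).
So α = 20 − 7 = 13 and β = 105 − 104 = 1.

Gamma(shape=13, rate=1)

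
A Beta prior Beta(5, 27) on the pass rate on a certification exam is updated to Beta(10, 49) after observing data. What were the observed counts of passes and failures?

5 passes and 22 failures

Beta is conjugate to the binomial likelihood: posterior = Beta(a+s, b+f).
So s = 10 − 5 = 5 and f = 49 − 27 = 22.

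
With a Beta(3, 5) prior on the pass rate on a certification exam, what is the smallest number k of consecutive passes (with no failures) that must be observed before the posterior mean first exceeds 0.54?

k = 3

After k passes and 0 failures the posterior is Beta(3+k, 5), with mean (3+k)/(3+5+k).
Set (3+k)/(8+k) > 0.54 and solve: k > (0.54·8 − 3)/(1 − 0.54) = 2.870.
The smallest integer exceeding 2.870 is 3, and checking k=3: (6)/(11) = 0.5455 > 0.54.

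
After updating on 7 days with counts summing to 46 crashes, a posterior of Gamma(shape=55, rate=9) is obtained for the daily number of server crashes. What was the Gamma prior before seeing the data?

A Gamma(α, β) prior (rate parametrization) on a Poisson rate with n observations summing to S gives posterior Gamma(α+S, β+n).
So α = 55 − 46 = 9 and β = 9 − 7 = 2.

Gamma(shape=9, rate=2)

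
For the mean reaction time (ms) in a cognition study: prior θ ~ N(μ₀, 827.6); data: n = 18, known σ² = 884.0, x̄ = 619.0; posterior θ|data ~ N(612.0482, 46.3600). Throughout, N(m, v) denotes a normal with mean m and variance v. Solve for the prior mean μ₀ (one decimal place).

μ₀ = 494.9

The posterior mean is a precision-weighted average: μ_n = (τ₀μ₀ + τ_data·x̄)/(τ₀+τ_data), with τ₀=1/σ₀² and τ_data=n/σ².
Here τ₀ = 1/827.6 = 0.001208 and τ_data = 18/884.0 = 0.020362, so τ_n = 0.021570.
Rearranging for μ₀: μ₀ = (μ_n·τ_n − τ_data·x̄)/τ₀ = (612.0482·0.021570 − 0.020362·619.0) / 0.001208 = 0.597802/0.001208 ≈ 494.9.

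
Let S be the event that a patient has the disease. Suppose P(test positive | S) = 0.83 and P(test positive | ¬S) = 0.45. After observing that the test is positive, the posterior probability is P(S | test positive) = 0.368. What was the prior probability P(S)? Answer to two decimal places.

In odds form, posterior odds = prior odds × likelihood ratio, so prior odds = posterior odds ÷ LR.
Posterior odds = 0.368/(1−0.368) = 0.5823. LR = 0.83/0.45 = 1.8444.
Prior odds = 0.5823/1.8444 = 0.3157, so P(S) = 0.3157/(1+0.3157) ≈ 0.24.

P(S) = 0.24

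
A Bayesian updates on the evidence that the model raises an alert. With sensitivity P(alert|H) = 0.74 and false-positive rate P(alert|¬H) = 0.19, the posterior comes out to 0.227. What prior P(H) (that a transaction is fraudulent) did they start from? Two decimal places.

P(H) = 0.07

In odds form, posterior odds = prior odds × likelihood ratio, so prior odds = posterior odds ÷ LR.
Posterior odds = 0.227/(1−0.227) = 0.2937. LR = 0.74/0.19 = 3.8947.
Prior odds = 0.2937/3.8947 = 0.0754, so P(H) = 0.0754/(1+0.0754) ≈ 0.07.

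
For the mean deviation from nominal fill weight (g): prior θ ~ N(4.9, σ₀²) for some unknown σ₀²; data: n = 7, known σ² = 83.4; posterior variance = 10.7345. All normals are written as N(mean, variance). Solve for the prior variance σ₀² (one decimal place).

σ₀² = 108.4

Posterior precision equals prior precision plus data precision: 1/σ_n² = 1/σ₀² + n/σ².
So 1/σ₀² = 1/10.7345 − 7/83.4 = 0.093158 − 0.083933 = 0.009225.
Hence σ₀² = 1/0.009225 ≈ 108.4.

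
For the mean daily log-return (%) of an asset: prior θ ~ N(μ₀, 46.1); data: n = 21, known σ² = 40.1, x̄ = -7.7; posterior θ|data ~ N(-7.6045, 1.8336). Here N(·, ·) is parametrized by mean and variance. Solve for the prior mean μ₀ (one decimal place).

μ₀ = -5.3

The posterior mean is a precision-weighted average: μ_n = (τ₀μ₀ + τ_data·x̄)/(τ₀+τ_data), with τ₀=1/σ₀² and τ_data=n/σ².
Here τ₀ = 1/46.1 = 0.021692 and τ_data = 21/40.1 = 0.523691, so τ_n = 0.545383.
Rearranging for μ₀: μ₀ = (μ_n·τ_n − τ_data·x̄)/τ₀ = (-7.6045·0.545383 − 0.523691·-7.7) / 0.021692 = -0.114944/0.021692 ≈ -5.3.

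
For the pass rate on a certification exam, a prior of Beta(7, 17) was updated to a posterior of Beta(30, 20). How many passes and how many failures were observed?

Under Beta–binomial conjugacy the posterior parameters are (α+s, β+f).
Match parameters: s=30−7=23, f=20−17=3.

23 passes and 3 failures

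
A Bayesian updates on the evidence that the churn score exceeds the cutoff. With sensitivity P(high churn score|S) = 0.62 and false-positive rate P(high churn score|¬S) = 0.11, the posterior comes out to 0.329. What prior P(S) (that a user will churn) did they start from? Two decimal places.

P(S) = 0.08

In odds form, posterior odds = prior odds × likelihood ratio, so prior odds = posterior odds ÷ LR.
Posterior odds = 0.329/(1−0.329) = 0.4903. LR = 0.62/0.11 = 5.6364.
Prior odds = 0.4903/5.6364 = 0.0870, so P(S) = 0.0870/(1+0.0870) ≈ 0.08.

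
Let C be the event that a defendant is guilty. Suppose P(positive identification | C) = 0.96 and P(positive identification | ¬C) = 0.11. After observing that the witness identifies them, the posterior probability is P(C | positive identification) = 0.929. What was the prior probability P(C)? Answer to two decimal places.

Bayes' rule in odds form gives O(C|E) = O(C)·[P(E|C)/P(E|¬C)], hence O(C) = O(C|E)/LR.
Posterior odds = 0.929/(1−0.929) = 13.0845. LR = 0.96/0.11 = 8.7273.
Prior odds = 13.0845/8.7273 = 1.4993, so P(C) = 1.4993/(1+1.4993) ≈ 0.60.

P(C) = 0.60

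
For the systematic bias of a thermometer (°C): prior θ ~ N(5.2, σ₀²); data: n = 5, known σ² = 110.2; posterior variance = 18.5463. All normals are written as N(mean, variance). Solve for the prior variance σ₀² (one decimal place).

σ₀² = 117.0

For the Normal–Normal model with known σ², precisions add: τ_n = τ₀ + n/σ².
So 1/σ₀² = 1/18.5463 − 5/110.2 = 0.053919 − 0.045372 = 0.008547.
Hence σ₀² = 1/0.008547 ≈ 117.0.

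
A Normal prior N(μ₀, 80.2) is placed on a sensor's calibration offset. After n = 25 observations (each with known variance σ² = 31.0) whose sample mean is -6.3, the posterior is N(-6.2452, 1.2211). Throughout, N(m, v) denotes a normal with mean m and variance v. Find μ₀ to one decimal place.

The posterior mean is a precision-weighted average: μ_n = (τ₀μ₀ + τ_data·x̄)/(τ₀+τ_data), with τ₀=1/σ₀² and τ_data=n/σ².
Here τ₀ = 1/80.2 = 0.012469 and τ_data = 25/31.0 = 0.806452, so τ_n = 0.818921.
Rearranging for μ₀: μ₀ = (μ_n·τ_n − τ_data·x̄)/τ₀ = (-6.2452·0.818921 − 0.806452·-6.3) / 0.012469 = -0.033678/0.012469 ≈ -2.7.

μ₀ = -2.7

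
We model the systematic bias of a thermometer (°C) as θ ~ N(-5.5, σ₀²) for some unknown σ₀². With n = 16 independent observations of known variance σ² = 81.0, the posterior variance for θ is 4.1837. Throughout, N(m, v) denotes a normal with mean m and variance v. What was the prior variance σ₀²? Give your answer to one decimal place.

σ₀² = 24.1

For the Normal–Normal model with known σ², precisions add: τ_n = τ₀ + n/σ².
So 1/σ₀² = 1/4.1837 − 16/81.0 = 0.239023 − 0.197531 = 0.041492.
Hence σ₀² = 1/0.041492 ≈ 24.1.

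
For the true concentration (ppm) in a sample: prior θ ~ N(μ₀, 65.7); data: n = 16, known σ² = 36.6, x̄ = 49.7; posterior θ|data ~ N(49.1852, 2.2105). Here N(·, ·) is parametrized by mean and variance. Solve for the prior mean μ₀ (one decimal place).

With known observation variance, the Normal–Normal posterior has precision τ_n = τ₀ + n/σ² and mean μ_n = (τ₀μ₀ + (n/σ²)x̄)/τ_n.
Here τ₀ = 1/65.7 = 0.015221 and τ_data = 16/36.6 = 0.437158, so τ_n = 0.452379.
Rearranging for μ₀: μ₀ = (μ_n·τ_n − τ_data·x̄)/τ₀ = (49.1852·0.452379 − 0.437158·49.7) / 0.015221 = 0.523599/0.015221 ≈ 34.4.

μ₀ = 34.4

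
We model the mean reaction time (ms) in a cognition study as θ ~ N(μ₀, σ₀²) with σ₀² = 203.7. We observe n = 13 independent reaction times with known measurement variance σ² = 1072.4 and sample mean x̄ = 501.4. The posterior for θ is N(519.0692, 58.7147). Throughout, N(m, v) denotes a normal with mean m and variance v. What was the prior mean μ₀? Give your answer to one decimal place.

μ₀ = 562.7

The posterior mean is a precision-weighted average: μ_n = (τ₀μ₀ + τ_data·x̄)/(τ₀+τ_data), with τ₀=1/σ₀² and τ_data=n/σ².
Here τ₀ = 1/203.7 = 0.004909 and τ_data = 13/1072.4 = 0.012122, so τ_n = 0.017031.
Rearranging for μ₀: μ₀ = (μ_n·τ_n − τ_data·x̄)/τ₀ = (519.0692·0.017031 − 0.012122·501.4) / 0.004909 = 2.762297/0.004909 ≈ 562.7.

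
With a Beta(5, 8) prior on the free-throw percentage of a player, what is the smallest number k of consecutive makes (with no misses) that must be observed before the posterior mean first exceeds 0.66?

k = 11

After k makes and 0 misses the posterior is Beta(5+k, 8), with mean (5+k)/(5+8+k).
Set (5+k)/(13+k) > 0.66 and solve: k > (0.66·13 − 5)/(1 − 0.66) = 10.529.
The smallest integer exceeding 10.529 is 11, and checking k=11: (16)/(24) = 0.6667 > 0.66.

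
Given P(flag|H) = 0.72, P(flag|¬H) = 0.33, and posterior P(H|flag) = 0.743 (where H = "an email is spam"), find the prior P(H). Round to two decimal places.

P(H) = 0.57

Bayes' rule in odds form gives O(H|E) = O(H)·[P(E|H)/P(E|¬H)], hence O(H) = O(H|E)/LR.
Posterior odds = 0.743/(1−0.743) = 2.8911. LR = 0.72/0.33 = 2.1818.
Prior odds = 2.8911/2.1818 = 1.3251, so P(H) = 1.3251/(1+1.3251) ≈ 0.57.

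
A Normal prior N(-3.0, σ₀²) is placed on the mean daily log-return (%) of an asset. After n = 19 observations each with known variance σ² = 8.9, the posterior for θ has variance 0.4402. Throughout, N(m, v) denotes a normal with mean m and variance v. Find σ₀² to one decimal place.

For the Normal–Normal model with known σ², precisions add: τ_n = τ₀ + n/σ².
So 1/σ₀² = 1/0.4402 − 19/8.9 = 2.271695 − 2.134831 = 0.136864.
Hence σ₀² = 1/0.136864 ≈ 7.3.

σ₀² = 7.3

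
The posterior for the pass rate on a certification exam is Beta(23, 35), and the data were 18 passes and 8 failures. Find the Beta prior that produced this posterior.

Beta is conjugate to the binomial likelihood: posterior = Beta(a+s, b+f).
So a = 23 − 18 = 5 and b = 35 − 8 = 27.

Beta(5, 27)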